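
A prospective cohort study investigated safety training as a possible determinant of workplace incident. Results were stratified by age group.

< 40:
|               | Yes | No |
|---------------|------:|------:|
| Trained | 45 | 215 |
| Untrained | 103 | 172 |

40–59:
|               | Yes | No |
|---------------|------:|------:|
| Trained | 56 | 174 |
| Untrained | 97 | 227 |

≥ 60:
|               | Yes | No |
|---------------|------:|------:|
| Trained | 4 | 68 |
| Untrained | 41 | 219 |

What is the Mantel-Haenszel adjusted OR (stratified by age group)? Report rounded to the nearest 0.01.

0.50

OR_MH = Σ(aᵢdᵢ/nᵢ) / Σ(bᵢcᵢ/nᵢ), where nᵢ is the stratum total.
Stratum 1 (< 40): n = 535; a·d/n = 45·172/535 = 14.4673; b·c/n = 215·103/535 = 41.3925
Stratum 2 (40–59): n = 554; a·d/n = 56·227/554 = 22.9458; b·c/n = 174·97/554 = 30.4657
Stratum 3 (≥ 60): n = 332; a·d/n = 4·219/332 = 2.6386; b·c/n = 68·41/332 = 8.3976
OR_MH = (14.4673 + 22.9458 + 2.6386) / (41.3925 + 30.4657 + 8.3976) = 40.0517 / 80.2558 = 0.49905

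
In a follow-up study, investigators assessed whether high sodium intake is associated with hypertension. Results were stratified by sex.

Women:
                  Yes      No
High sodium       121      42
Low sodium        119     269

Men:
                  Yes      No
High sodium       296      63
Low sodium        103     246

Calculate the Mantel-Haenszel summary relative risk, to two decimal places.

2.64

RR_MH = Σ(aᵢ·n₀ᵢ/nᵢ) / Σ(cᵢ·n₁ᵢ/nᵢ), with n₁ᵢ = aᵢ+bᵢ (exposed), n₀ᵢ = cᵢ+dᵢ (unexposed), nᵢ = n₁ᵢ+n₀ᵢ.
Stratum 1 (Women): n₁ = 163, n₀ = 388, n = 551; a·n₀/n = 121·388/551 = 85.2051; c·n₁/n = 119·163/551 = 35.2033
Stratum 2 (Men): n₁ = 359, n₀ = 349, n = 708; a·n₀/n = 296·349/708 = 145.9096; c·n₁/n = 103·359/708 = 52.2274
RR_MH = (85.2051 + 145.9096) / (35.2033 + 52.2274) = 231.1147 / 87.4307 = 2.64341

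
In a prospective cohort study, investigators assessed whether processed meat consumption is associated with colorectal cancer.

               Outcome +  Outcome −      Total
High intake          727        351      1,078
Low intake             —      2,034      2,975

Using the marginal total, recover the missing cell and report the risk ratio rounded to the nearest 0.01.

The missing cell is in the unexposed row: 2975 − 2034 = 941.
So a = 727, b = 351, c = 941, d = 2034.
RR = [a/(a+b)] / [c/(c+d)] = (727/1078) / (941/2975) = 0.67440/0.31630 = 2.13213

2.13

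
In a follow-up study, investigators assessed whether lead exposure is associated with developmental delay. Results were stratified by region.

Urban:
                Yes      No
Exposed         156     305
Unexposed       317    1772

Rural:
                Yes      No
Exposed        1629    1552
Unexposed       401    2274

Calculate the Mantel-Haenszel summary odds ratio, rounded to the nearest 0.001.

OR_MH = Σ(aᵢdᵢ/nᵢ) / Σ(bᵢcᵢ/nᵢ), where nᵢ is the stratum total.
Stratum 1 (Urban): n = 2550; a·d/n = 156·1772/2550 = 108.4047; b·c/n = 305·317/2550 = 37.9157
Stratum 2 (Rural): n = 5856; a·d/n = 1629·2274/5856 = 632.5727; b·c/n = 1552·401/5856 = 106.2760
OR_MH = (108.4047 + 632.5727) / (37.9157 + 106.2760) = 740.9775 / 144.1916 = 5.13884

5.139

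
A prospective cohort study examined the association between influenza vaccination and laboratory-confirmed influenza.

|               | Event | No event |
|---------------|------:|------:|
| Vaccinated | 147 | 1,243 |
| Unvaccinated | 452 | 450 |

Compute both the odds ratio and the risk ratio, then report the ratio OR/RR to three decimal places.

Cells: a = 147, b = 1243, c = 452, d = 450.
OR = (147·450)/(1243·452) = 66150/561836 = 0.11774
Risk in exposed = 147/1390 = 0.10576; risk in unexposed = 452/902 = 0.50111; RR = 0.21104
OR/RR = 0.11774 / 0.21104 = 0.55789
The outcome is not rare, so the OR lies further from 1 than the RR.

0.558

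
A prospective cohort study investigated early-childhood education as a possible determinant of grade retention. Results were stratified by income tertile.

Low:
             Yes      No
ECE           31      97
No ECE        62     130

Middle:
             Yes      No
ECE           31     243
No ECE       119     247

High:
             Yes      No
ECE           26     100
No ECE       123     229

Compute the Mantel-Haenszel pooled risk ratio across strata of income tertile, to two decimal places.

0.51

RR_MH = Σ(aᵢ·n₀ᵢ/nᵢ) / Σ(cᵢ·n₁ᵢ/nᵢ), with n₁ᵢ = aᵢ+bᵢ (exposed), n₀ᵢ = cᵢ+dᵢ (unexposed), nᵢ = n₁ᵢ+n₀ᵢ.
Stratum 1 (Low): n₁ = 128, n₀ = 192, n = 320; a·n₀/n = 31·192/320 = 18.6000; c·n₁/n = 62·128/320 = 24.8000
Stratum 2 (Middle): n₁ = 274, n₀ = 366, n = 640; a·n₀/n = 31·366/640 = 17.7281; c·n₁/n = 119·274/640 = 50.9469
Stratum 3 (High): n₁ = 126, n₀ = 352, n = 478; a·n₀/n = 26·352/478 = 19.1464; c·n₁/n = 123·126/478 = 32.4226
RR_MH = (18.6000 + 17.7281 + 19.1464) / (24.8000 + 50.9469 + 32.4226) = 55.4746 / 108.1695 = 0.51285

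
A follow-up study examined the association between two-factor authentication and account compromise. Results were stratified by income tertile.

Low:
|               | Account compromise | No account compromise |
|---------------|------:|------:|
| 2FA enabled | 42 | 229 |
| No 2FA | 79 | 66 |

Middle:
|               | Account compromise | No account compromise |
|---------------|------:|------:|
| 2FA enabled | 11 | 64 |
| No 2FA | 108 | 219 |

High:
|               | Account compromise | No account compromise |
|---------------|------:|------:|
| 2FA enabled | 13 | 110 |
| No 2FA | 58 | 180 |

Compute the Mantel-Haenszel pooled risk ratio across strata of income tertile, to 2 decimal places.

RR_MH = Σ(aᵢ·n₀ᵢ/nᵢ) / Σ(cᵢ·n₁ᵢ/nᵢ), with n₁ᵢ = aᵢ+bᵢ (exposed), n₀ᵢ = cᵢ+dᵢ (unexposed), nᵢ = n₁ᵢ+n₀ᵢ.
Stratum 1 (Low): n₁ = 271, n₀ = 145, n = 416; a·n₀/n = 42·145/416 = 14.6394; c·n₁/n = 79·271/416 = 51.4639
Stratum 2 (Middle): n₁ = 75, n₀ = 327, n = 402; a·n₀/n = 11·327/402 = 8.9478; c·n₁/n = 108·75/402 = 20.1493
Stratum 3 (High): n₁ = 123, n₀ = 238, n = 361; a·n₀/n = 13·238/361 = 8.5706; c·n₁/n = 58·123/361 = 19.7618
RR_MH = (14.6394 + 8.9478 + 8.5706) / (51.4639 + 20.1493 + 19.7618) = 32.1578 / 91.3750 = 0.35193

0.35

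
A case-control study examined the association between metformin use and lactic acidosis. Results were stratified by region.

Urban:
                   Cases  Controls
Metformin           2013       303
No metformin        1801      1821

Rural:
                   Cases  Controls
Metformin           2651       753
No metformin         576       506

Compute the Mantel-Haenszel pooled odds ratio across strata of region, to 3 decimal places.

OR_MH = Σ(aᵢdᵢ/nᵢ) / Σ(bᵢcᵢ/nᵢ), where nᵢ is the stratum total.
Stratum 1 (Urban): n = 5938; a·d/n = 2013·1821/5938 = 617.3245; b·c/n = 303·1801/5938 = 91.9001
Stratum 2 (Rural): n = 4486; a·d/n = 2651·506/4486 = 299.0205; b·c/n = 753·576/4486 = 96.6848
OR_MH = (617.3245 + 299.0205) / (91.9001 + 96.6848) = 916.3450 / 188.5849 = 4.85906

4.859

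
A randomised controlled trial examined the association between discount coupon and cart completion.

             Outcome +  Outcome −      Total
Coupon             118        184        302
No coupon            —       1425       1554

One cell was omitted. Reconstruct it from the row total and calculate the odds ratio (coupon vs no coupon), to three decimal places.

The missing cell is in the unexposed row: 1554 − 1425 = 129.
So a = 118, b = 184, c = 129, d = 1425.
OR = (a·d)/(b·c) = (118 × 1425) / (184 × 129) = 168150 / 23736 = 7.08418

7.084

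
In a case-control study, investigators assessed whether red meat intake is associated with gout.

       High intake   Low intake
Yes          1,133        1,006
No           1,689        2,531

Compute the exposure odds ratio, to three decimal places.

Reading the table with exposure as columns: a = 1133 (High intake, case), b = 1689 (High intake, non-case), c = 1006 (Low intake, case), d = 2531.
OR = (a·d)/(b·c) = (1133 × 2531) / (1689 × 1006) = 2867623 / 1699134 = 1.68770
The odds of gout are about 1.69 times as high in the high intake group.

1.688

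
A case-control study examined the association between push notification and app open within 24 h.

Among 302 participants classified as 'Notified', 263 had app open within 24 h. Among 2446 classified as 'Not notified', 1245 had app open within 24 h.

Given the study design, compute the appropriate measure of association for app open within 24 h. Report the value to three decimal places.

6.505

From the description: a = 263, b = 39, c = 1245, d = 1201.
This is a case-control study: participants were sampled on outcome status, so risks in the source population cannot be estimated directly — relative risk is not valid here. The odds ratio is the appropriate measure.
OR = (a·d)/(b·c) = (263 × 1201) / (39 × 1245) = 315863 / 48555 = 6.50526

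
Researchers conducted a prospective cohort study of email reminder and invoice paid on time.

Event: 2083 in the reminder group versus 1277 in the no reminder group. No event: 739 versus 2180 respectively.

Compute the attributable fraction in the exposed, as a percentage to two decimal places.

From the description: a = 2083, b = 739, c = 1277, d = 2180.
Risk in exposed = 2083/2822 = 0.73813; risk in unexposed = 1277/3457 = 0.36940.
RR = 0.73813/0.36940 = 1.99821
AR% = (RR − 1)/RR × 100 = (1.99821 − 1)/1.99821 × 100 = 49.9552%

49.96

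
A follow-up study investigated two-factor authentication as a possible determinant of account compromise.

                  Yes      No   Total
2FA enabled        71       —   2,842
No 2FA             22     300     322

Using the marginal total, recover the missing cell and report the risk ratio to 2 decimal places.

0.37

The missing cell is in the exposed row: 2842 − 71 = 2771.
So a = 71, b = 2771, c = 22, d = 300.
RR = [a/(a+b)] / [c/(c+d)] = (71/2842) / (22/322) = 0.02498/0.06832 = 0.36565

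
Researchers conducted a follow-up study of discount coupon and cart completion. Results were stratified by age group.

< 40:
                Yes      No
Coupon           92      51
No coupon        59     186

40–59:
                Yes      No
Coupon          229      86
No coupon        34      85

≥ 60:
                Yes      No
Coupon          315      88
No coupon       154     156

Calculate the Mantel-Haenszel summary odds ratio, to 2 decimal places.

4.71

OR_MH = Σ(aᵢdᵢ/nᵢ) / Σ(bᵢcᵢ/nᵢ), where nᵢ is the stratum total.
Stratum 1 (< 40): n = 388; a·d/n = 92·186/388 = 44.1031; b·c/n = 51·59/388 = 7.7552
Stratum 2 (40–59): n = 434; a·d/n = 229·85/434 = 44.8502; b·c/n = 86·34/434 = 6.7373
Stratum 3 (≥ 60): n = 713; a·d/n = 315·156/713 = 68.9201; b·c/n = 88·154/713 = 19.0070
OR_MH = (44.1031 + 44.8502 + 68.9201) / (7.7552 + 6.7373 + 19.0070) = 157.8734 / 33.4995 = 4.71271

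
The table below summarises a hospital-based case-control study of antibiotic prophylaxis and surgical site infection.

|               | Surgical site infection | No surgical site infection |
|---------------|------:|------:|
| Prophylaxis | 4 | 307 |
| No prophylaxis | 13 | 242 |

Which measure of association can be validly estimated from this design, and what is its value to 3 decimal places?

Cells: a = 4, b = 307, c = 13, d = 242.
This is a hospital-based case-control study: participants were sampled on outcome status, so risks in the source population cannot be estimated directly — relative risk is not valid here. The odds ratio is the appropriate measure.
OR = (a·d)/(b·c) = (4 × 242) / (307 × 13) = 968 / 3991 = 0.24255

0.243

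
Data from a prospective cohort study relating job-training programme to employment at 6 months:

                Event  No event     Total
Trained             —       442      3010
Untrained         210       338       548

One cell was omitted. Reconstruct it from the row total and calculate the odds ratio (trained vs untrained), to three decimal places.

The missing cell is in the exposed row: 3010 − 442 = 2568.
So a = 2568, b = 442, c = 210, d = 338.
OR = (a·d)/(b·c) = (2568 × 338) / (442 × 210) = 867984 / 92820 = 9.35126

9.351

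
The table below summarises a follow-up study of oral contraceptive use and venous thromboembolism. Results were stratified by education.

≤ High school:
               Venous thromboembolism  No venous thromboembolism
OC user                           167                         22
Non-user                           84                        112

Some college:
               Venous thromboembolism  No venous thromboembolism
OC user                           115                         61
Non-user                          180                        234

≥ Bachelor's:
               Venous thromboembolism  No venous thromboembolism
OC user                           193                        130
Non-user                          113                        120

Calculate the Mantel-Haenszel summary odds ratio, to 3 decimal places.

2.726

OR_MH = Σ(aᵢdᵢ/nᵢ) / Σ(bᵢcᵢ/nᵢ), where nᵢ is the stratum total.
Stratum 1 (≤ High school): n = 385; a·d/n = 167·112/385 = 48.5818; b·c/n = 22·84/385 = 4.8000
Stratum 2 (Some college): n = 590; a·d/n = 115·234/590 = 45.6102; b·c/n = 61·180/590 = 18.6102
Stratum 3 (≥ Bachelor's): n = 556; a·d/n = 193·120/556 = 41.6547; b·c/n = 130·113/556 = 26.4209
OR_MH = (48.5818 + 45.6102 + 41.6547) / (4.8000 + 18.6102 + 26.4209) = 135.8467 / 49.8310 = 2.72615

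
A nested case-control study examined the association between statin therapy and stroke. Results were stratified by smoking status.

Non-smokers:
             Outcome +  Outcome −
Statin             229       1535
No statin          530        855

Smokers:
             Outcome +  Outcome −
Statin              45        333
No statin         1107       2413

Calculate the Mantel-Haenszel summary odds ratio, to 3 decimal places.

0.255

OR_MH = Σ(aᵢdᵢ/nᵢ) / Σ(bᵢcᵢ/nᵢ), where nᵢ is the stratum total.
Stratum 1 (Non-smokers): n = 3149; a·d/n = 229·855/3149 = 62.1769; b·c/n = 1535·530/3149 = 258.3519
Stratum 2 (Smokers): n = 3898; a·d/n = 45·2413/3898 = 27.8566; b·c/n = 333·1107/3898 = 94.5693
OR_MH = (62.1769 + 27.8566) / (258.3519 + 94.5693) = 90.0335 / 352.9211 = 0.25511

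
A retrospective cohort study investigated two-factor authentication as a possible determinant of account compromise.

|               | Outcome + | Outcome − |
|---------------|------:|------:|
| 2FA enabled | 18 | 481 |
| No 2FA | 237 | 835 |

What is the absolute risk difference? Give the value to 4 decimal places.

Cells: a = 18, b = 481, c = 237, d = 835.
Risk in exposed = 18/499 = 0.036072; risk in unexposed = 237/1072 = 0.221082.
Risk difference = 0.036072 − 0.221082 = -0.185010

-0.1850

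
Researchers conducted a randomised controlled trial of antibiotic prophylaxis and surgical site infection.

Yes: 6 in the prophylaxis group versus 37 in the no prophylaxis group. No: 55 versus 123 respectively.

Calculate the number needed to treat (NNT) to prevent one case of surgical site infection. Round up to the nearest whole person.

8

Risk in treated group = 6/61 = 0.09836; risk in control = 37/160 = 0.23125.
Absolute risk reduction = 0.23125 − 0.09836 = 0.13289
NNT = 1 / ARR = 1 / 0.13289 = 7.525 → round up → 8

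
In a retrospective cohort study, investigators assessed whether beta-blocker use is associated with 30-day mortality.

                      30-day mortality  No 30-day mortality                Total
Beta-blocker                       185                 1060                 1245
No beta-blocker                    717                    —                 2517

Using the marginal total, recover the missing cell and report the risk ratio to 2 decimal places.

The missing cell is in the unexposed row: 2517 − 717 = 1800.
So a = 185, b = 1060, c = 717, d = 1800.
RR = [a/(a+b)] / [c/(c+d)] = (185/1245) / (717/2517) = 0.14859/0.28486 = 0.52163

0.52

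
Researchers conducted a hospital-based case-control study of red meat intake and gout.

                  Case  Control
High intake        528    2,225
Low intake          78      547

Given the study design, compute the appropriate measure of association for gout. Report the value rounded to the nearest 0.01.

1.66

Cells: a = 528, b = 2225, c = 78, d = 547.
This is a hospital-based case-control study: participants were sampled on outcome status, so risks in the source population cannot be estimated directly — relative risk is not valid here. The odds ratio is the appropriate measure.
OR = (a·d)/(b·c) = (528 × 547) / (2225 × 78) = 288816 / 173550 = 1.66417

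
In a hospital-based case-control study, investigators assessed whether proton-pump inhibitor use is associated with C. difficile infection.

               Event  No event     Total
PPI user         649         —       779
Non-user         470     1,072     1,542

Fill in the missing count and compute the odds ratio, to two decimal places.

11.39

The missing cell is in the exposed row: 779 − 649 = 130.
So a = 649, b = 130, c = 470, d = 1072.
OR = (a·d)/(b·c) = (649 × 1072) / (130 × 470) = 695728 / 61100 = 11.38671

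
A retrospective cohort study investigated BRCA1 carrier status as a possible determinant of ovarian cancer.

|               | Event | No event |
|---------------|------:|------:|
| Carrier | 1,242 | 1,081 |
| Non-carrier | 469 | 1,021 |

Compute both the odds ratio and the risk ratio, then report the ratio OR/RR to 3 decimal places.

1.473

Cells: a = 1242, b = 1081, c = 469, d = 1021.
OR = (1242·1021)/(1081·469) = 1268082/506989 = 2.50120
Risk in exposed = 1242/2323 = 0.53465; risk in unexposed = 469/1490 = 0.31477; RR = 1.69858
OR/RR = 2.50120 / 1.69858 = 1.47253
The outcome is not rare, so the OR lies further from 1 than the RR.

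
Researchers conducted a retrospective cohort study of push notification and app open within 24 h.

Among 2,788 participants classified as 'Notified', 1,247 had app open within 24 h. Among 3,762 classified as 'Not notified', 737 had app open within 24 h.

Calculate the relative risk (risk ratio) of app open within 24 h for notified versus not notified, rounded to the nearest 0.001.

2.283

From the description: a = 1247, b = 1541, c = 737, d = 3025.
Risk in exposed = 1247/2788 = 0.44727; risk in unexposed = 737/3762 = 0.19591.
RR = 0.44727 / 0.19591 = 2.28310
The risk among the exposed is 2.28 times that among the unexposed.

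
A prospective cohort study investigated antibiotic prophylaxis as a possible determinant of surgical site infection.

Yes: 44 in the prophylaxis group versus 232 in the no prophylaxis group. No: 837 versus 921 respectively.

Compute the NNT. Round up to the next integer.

Risk in treated group = 44/881 = 0.04994; risk in control = 232/1153 = 0.20121.
Absolute risk reduction = 0.20121 − 0.04994 = 0.15127
NNT = 1 / ARR = 1 / 0.15127 = 6.611 → round up → 7

7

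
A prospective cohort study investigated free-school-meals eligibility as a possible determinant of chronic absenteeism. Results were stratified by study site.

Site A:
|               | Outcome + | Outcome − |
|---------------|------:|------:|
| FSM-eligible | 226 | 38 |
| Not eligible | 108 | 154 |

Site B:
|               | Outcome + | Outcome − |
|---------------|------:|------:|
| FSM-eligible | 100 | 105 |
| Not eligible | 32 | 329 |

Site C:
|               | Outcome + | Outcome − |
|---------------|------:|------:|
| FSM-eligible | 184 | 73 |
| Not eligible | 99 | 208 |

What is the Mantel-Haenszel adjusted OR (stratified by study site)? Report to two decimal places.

OR_MH = Σ(aᵢdᵢ/nᵢ) / Σ(bᵢcᵢ/nᵢ), where nᵢ is the stratum total.
Stratum 1 (Site A): n = 526; a·d/n = 226·154/526 = 66.1673; b·c/n = 38·108/526 = 7.8023
Stratum 2 (Site B): n = 566; a·d/n = 100·329/566 = 58.1272; b·c/n = 105·32/566 = 5.9364
Stratum 3 (Site C): n = 564; a·d/n = 184·208/564 = 67.8582; b·c/n = 73·99/564 = 12.8138
OR_MH = (66.1673 + 58.1272 + 67.8582) / (7.8023 + 5.9364 + 12.8138) = 192.1527 / 26.5525 = 7.23671

7.24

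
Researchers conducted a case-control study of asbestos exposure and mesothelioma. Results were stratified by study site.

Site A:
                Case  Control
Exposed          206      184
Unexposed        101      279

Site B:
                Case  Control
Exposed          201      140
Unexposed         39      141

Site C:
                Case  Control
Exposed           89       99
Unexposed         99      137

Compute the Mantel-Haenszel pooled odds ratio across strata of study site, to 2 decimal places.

2.73

OR_MH = Σ(aᵢdᵢ/nᵢ) / Σ(bᵢcᵢ/nᵢ), where nᵢ is the stratum total.
Stratum 1 (Site A): n = 770; a·d/n = 206·279/770 = 74.6416; b·c/n = 184·101/770 = 24.1351
Stratum 2 (Site B): n = 521; a·d/n = 201·141/521 = 54.3973; b·c/n = 140·39/521 = 10.4798
Stratum 3 (Site C): n = 424; a·d/n = 89·137/424 = 28.7571; b·c/n = 99·99/424 = 23.1156
OR_MH = (74.6416 + 54.3973 + 28.7571) / (24.1351 + 10.4798 + 23.1156) = 157.7959 / 57.7305 = 2.73332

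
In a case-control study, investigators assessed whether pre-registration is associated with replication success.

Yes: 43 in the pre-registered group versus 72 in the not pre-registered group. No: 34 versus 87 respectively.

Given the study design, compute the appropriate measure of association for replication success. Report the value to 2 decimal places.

From the description: a = 43, b = 34, c = 72, d = 87.
This is a case-control study: participants were sampled on outcome status, so risks in the source population cannot be estimated directly — relative risk is not valid here. The odds ratio is the appropriate measure.
OR = (a·d)/(b·c) = (43 × 87) / (34 × 72) = 3741 / 2448 = 1.52819

1.53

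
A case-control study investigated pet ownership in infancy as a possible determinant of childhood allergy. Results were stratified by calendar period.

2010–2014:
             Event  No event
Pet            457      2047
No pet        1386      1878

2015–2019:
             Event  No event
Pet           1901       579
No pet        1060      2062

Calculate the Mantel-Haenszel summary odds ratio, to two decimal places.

OR_MH = Σ(aᵢdᵢ/nᵢ) / Σ(bᵢcᵢ/nᵢ), where nᵢ is the stratum total.
Stratum 1 (2010–2014): n = 5768; a·d/n = 457·1878/5768 = 148.7944; b·c/n = 2047·1386/5768 = 491.8762
Stratum 2 (2015–2019): n = 5602; a·d/n = 1901·2062/5602 = 699.7255; b·c/n = 579·1060/5602 = 109.5573
OR_MH = (148.7944 + 699.7255) / (491.8762 + 109.5573) = 848.5198 / 601.4335 = 1.41083

1.41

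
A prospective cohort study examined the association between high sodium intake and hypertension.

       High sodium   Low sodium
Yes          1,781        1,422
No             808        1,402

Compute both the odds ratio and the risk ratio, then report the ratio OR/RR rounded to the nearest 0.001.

Reading the table with exposure as columns: a = 1781 (High sodium, case), b = 808 (High sodium, non-case), c = 1422 (Low sodium, case), d = 1402.
OR = (1781·1402)/(808·1422) = 2496962/1148976 = 2.17321
Risk in exposed = 1781/2589 = 0.68791; risk in unexposed = 1422/2824 = 0.50354; RR = 1.36615
OR/RR = 2.17321 / 1.36615 = 1.59076
The outcome is not rare, so the OR lies further from 1 than the RR.

1.591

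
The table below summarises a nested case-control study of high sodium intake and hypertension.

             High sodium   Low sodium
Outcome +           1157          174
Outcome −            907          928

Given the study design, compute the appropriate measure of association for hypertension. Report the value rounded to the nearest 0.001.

Reading the table with exposure as columns: a = 1157 (High sodium, case), b = 907 (High sodium, non-case), c = 174 (Low sodium, case), d = 928.
This is a nested case-control study: participants were sampled on outcome status, so risks in the source population cannot be estimated directly — relative risk is not valid here. The odds ratio is the appropriate measure.
OR = (a·d)/(b·c) = (1157 × 928) / (907 × 174) = 1073696 / 157818 = 6.80338

6.803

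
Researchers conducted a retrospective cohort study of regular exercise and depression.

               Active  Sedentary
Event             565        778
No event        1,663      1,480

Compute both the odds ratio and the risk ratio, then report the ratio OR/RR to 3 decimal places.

Reading the table with exposure as columns: a = 565 (Active, case), b = 1663 (Active, non-case), c = 778 (Sedentary, case), d = 1480.
OR = (565·1480)/(1663·778) = 836200/1293814 = 0.64631
Risk in exposed = 565/2228 = 0.25359; risk in unexposed = 778/2258 = 0.34455; RR = 0.73600
OR/RR = 0.64631 / 0.73600 = 0.87813
The outcome is not rare, so the OR lies further from 1 than the RR.

0.878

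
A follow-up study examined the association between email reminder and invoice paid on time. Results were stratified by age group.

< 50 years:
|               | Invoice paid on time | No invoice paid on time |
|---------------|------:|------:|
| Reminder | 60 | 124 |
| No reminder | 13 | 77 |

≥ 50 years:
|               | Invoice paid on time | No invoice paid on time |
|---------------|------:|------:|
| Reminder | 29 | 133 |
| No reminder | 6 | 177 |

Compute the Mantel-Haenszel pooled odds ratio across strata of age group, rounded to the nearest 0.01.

OR_MH = Σ(aᵢdᵢ/nᵢ) / Σ(bᵢcᵢ/nᵢ), where nᵢ is the stratum total.
Stratum 1 (< 50 years): n = 274; a·d/n = 60·77/274 = 16.8613; b·c/n = 124·13/274 = 5.8832
Stratum 2 (≥ 50 years): n = 345; a·d/n = 29·177/345 = 14.8783; b·c/n = 133·6/345 = 2.3130
OR_MH = (16.8613 + 14.8783) / (5.8832 + 2.3130) = 31.7396 / 8.1963 = 3.87245

3.87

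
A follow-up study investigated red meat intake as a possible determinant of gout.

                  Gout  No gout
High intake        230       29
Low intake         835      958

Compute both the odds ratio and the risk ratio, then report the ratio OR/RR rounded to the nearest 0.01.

4.77

Cells: a = 230, b = 29, c = 835, d = 958.
OR = (230·958)/(29·835) = 220340/24215 = 9.09932
Risk in exposed = 230/259 = 0.88803; risk in unexposed = 835/1793 = 0.46570; RR = 1.90687
OR/RR = 9.09932 / 1.90687 = 4.77185
The outcome is not rare, so the OR lies further from 1 than the RR.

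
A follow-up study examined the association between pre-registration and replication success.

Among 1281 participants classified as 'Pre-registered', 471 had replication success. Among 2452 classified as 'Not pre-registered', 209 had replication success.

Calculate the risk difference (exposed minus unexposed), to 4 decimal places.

From the description: a = 471, b = 810, c = 209, d = 2243.
Risk in exposed = 471/1281 = 0.367681; risk in unexposed = 209/2452 = 0.085237.
Risk difference = 0.367681 − 0.085237 = 0.282445

0.2824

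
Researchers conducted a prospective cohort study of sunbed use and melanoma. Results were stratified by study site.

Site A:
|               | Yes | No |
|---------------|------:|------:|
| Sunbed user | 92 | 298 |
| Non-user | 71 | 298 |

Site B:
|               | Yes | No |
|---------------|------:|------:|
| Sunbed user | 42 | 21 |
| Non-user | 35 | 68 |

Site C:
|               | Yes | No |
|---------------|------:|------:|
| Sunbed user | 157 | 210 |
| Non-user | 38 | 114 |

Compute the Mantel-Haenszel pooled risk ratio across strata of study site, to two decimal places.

RR_MH = Σ(aᵢ·n₀ᵢ/nᵢ) / Σ(cᵢ·n₁ᵢ/nᵢ), with n₁ᵢ = aᵢ+bᵢ (exposed), n₀ᵢ = cᵢ+dᵢ (unexposed), nᵢ = n₁ᵢ+n₀ᵢ.
Stratum 1 (Site A): n₁ = 390, n₀ = 369, n = 759; a·n₀/n = 92·369/759 = 44.7273; c·n₁/n = 71·390/759 = 36.4822
Stratum 2 (Site B): n₁ = 63, n₀ = 103, n = 166; a·n₀/n = 42·103/166 = 26.0602; c·n₁/n = 35·63/166 = 13.2831
Stratum 3 (Site C): n₁ = 367, n₀ = 152, n = 519; a·n₀/n = 157·152/519 = 45.9807; c·n₁/n = 38·367/519 = 26.8709
RR_MH = (44.7273 + 26.0602 + 45.9807) / (36.4822 + 13.2831 + 26.8709) = 116.7682 / 76.6363 = 1.52367

1.52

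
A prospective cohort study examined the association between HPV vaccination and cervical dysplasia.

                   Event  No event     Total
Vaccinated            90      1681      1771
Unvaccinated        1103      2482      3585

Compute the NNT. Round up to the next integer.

4

Risk in treated group = 90/1771 = 0.05082; risk in control = 1103/3585 = 0.30767.
Absolute risk reduction = 0.30767 − 0.05082 = 0.25685
NNT = 1 / ARR = 1 / 0.25685 = 3.893 → round up → 4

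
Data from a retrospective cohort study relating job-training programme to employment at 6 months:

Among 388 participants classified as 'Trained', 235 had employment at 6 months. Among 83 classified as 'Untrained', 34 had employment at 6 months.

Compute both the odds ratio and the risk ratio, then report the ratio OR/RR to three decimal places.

1.497

From the description: a = 235, b = 153, c = 34, d = 49.
OR = (235·49)/(153·34) = 11515/5202 = 2.21357
Risk in exposed = 235/388 = 0.60567; risk in unexposed = 34/83 = 0.40964; RR = 1.47855
OR/RR = 2.21357 / 1.47855 = 1.49713
The outcome is not rare, so the OR lies further from 1 than the RR.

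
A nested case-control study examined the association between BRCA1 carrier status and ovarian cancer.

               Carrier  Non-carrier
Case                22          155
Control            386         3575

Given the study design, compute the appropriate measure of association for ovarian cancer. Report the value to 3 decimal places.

Reading the table with exposure as columns: a = 22 (Carrier, case), b = 386 (Carrier, non-case), c = 155 (Non-carrier, case), d = 3575.
This is a nested case-control study: participants were sampled on outcome status, so risks in the source population cannot be estimated directly — relative risk is not valid here. The odds ratio is the appropriate measure.
OR = (a·d)/(b·c) = (22 × 3575) / (386 × 155) = 78650 / 59830 = 1.31456

1.315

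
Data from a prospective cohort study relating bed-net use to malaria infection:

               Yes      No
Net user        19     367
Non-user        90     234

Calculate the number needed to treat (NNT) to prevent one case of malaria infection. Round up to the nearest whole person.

Risk in treated group = 19/386 = 0.04922; risk in control = 90/324 = 0.27778.
Absolute risk reduction = 0.27778 − 0.04922 = 0.22855
NNT = 1 / ARR = 1 / 0.22855 = 4.375 → round up → 5

5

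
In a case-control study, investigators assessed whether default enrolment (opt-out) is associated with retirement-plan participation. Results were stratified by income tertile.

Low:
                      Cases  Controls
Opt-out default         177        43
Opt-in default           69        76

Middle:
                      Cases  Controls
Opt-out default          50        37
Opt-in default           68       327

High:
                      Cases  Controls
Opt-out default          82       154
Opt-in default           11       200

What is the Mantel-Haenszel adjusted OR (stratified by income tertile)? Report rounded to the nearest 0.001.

OR_MH = Σ(aᵢdᵢ/nᵢ) / Σ(bᵢcᵢ/nᵢ), where nᵢ is the stratum total.
Stratum 1 (Low): n = 365; a·d/n = 177·76/365 = 36.8548; b·c/n = 43·69/365 = 8.1288
Stratum 2 (Middle): n = 482; a·d/n = 50·327/482 = 33.9212; b·c/n = 37·68/482 = 5.2199
Stratum 3 (High): n = 447; a·d/n = 82·200/447 = 36.6890; b·c/n = 154·11/447 = 3.7897
OR_MH = (36.8548 + 33.9212 + 36.6890) / (8.1288 + 5.2199 + 3.7897) = 107.4650 / 17.1384 = 6.27042

6.270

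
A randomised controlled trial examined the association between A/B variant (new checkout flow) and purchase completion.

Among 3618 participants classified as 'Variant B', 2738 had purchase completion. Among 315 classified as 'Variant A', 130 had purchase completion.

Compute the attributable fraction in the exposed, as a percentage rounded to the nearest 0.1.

From the description: a = 2738, b = 880, c = 130, d = 185.
Risk in exposed = 2738/3618 = 0.75677; risk in unexposed = 130/315 = 0.41270.
RR = 0.75677/0.41270 = 1.83372
AR% = (RR − 1)/RR × 100 = (1.83372 − 1)/1.83372 × 100 = 45.4659%

45.5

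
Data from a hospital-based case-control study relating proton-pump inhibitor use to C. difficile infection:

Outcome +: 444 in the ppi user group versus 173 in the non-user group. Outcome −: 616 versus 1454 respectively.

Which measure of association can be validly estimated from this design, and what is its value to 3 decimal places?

From the description: a = 444, b = 616, c = 173, d = 1454.
This is a hospital-based case-control study: participants were sampled on outcome status, so risks in the source population cannot be estimated directly — relative risk is not valid here. The odds ratio is the appropriate measure.
OR = (a·d)/(b·c) = (444 × 1454) / (616 × 173) = 645576 / 106568 = 6.05788

6.058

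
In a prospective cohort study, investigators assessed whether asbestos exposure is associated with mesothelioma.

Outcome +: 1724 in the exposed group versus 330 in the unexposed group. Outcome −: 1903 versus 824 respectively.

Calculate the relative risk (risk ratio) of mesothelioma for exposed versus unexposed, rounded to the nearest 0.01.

From the description: a = 1724, b = 1903, c = 330, d = 824.
Risk in exposed = 1724/3627 = 0.47532; risk in unexposed = 330/1154 = 0.28596.
RR = 0.47532 / 0.28596 = 1.66219
The risk among the exposed is 1.66 times that among the unexposed.

1.66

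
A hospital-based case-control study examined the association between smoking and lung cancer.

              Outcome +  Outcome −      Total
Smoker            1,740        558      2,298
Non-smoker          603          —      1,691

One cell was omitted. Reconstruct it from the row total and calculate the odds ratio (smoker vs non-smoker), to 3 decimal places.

The missing cell is in the unexposed row: 1691 − 603 = 1088.
So a = 1740, b = 558, c = 603, d = 1088.
OR = (a·d)/(b·c) = (1740 × 1088) / (558 × 603) = 1893120 / 336474 = 5.62635

5.626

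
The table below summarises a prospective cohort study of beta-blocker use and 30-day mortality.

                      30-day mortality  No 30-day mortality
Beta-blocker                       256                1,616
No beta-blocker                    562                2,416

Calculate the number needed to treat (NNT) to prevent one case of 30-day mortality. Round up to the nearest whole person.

20

Risk in treated group = 256/1872 = 0.13675; risk in control = 562/2978 = 0.18872.
Absolute risk reduction = 0.18872 − 0.13675 = 0.05197
NNT = 1 / ARR = 1 / 0.05197 = 19.244 → round up → 20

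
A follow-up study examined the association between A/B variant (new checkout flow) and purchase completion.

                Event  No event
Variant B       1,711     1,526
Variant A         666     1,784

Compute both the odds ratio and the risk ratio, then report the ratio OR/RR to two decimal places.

1.54

Cells: a = 1711, b = 1526, c = 666, d = 1784.
OR = (1711·1784)/(1526·666) = 3052424/1016316 = 3.00342
Risk in exposed = 1711/3237 = 0.52858; risk in unexposed = 666/2450 = 0.27184; RR = 1.94446
OR/RR = 3.00342 / 1.94446 = 1.54460
The outcome is not rare, so the OR lies further from 1 than the RR.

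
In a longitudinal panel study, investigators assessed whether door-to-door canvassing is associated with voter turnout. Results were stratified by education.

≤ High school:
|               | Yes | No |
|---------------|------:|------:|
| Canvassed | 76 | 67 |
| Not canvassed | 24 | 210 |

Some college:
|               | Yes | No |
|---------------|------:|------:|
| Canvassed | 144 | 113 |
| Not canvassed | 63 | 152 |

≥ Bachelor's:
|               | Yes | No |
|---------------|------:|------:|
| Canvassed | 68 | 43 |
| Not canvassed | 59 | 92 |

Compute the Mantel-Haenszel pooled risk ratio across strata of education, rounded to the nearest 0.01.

RR_MH = Σ(aᵢ·n₀ᵢ/nᵢ) / Σ(cᵢ·n₁ᵢ/nᵢ), with n₁ᵢ = aᵢ+bᵢ (exposed), n₀ᵢ = cᵢ+dᵢ (unexposed), nᵢ = n₁ᵢ+n₀ᵢ.
Stratum 1 (≤ High school): n₁ = 143, n₀ = 234, n = 377; a·n₀/n = 76·234/377 = 47.1724; c·n₁/n = 24·143/377 = 9.1034
Stratum 2 (Some college): n₁ = 257, n₀ = 215, n = 472; a·n₀/n = 144·215/472 = 65.5932; c·n₁/n = 63·257/472 = 34.3030
Stratum 3 (≥ Bachelor's): n₁ = 111, n₀ = 151, n = 262; a·n₀/n = 68·151/262 = 39.1908; c·n₁/n = 59·111/262 = 24.9962
RR_MH = (47.1724 + 65.5932 + 39.1908) / (9.1034 + 34.3030 + 24.9962) = 151.9565 / 68.4026 = 2.22150

2.22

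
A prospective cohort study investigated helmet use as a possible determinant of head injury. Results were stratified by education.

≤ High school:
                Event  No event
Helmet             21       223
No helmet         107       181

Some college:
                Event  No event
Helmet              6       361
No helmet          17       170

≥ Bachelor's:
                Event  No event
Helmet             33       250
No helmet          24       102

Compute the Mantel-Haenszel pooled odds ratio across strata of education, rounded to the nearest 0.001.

OR_MH = Σ(aᵢdᵢ/nᵢ) / Σ(bᵢcᵢ/nᵢ), where nᵢ is the stratum total.
Stratum 1 (≤ High school): n = 532; a·d/n = 21·181/532 = 7.1447; b·c/n = 223·107/532 = 44.8515
Stratum 2 (Some college): n = 554; a·d/n = 6·170/554 = 1.8412; b·c/n = 361·17/554 = 11.0776
Stratum 3 (≥ Bachelor's): n = 409; a·d/n = 33·102/409 = 8.2298; b·c/n = 250·24/409 = 14.6699
OR_MH = (7.1447 + 1.8412 + 8.2298) / (44.8515 + 11.0776 + 14.6699) = 17.2157 / 70.5990 = 0.24385

0.244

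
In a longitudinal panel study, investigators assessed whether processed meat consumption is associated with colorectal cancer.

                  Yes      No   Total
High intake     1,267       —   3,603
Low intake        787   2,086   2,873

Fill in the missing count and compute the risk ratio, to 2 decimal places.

The missing cell is in the exposed row: 3603 − 1267 = 2336.
So a = 1267, b = 2336, c = 787, d = 2086.
RR = [a/(a+b)] / [c/(c+d)] = (1267/3603) / (787/2873) = 0.35165/0.27393 = 1.28373

1.28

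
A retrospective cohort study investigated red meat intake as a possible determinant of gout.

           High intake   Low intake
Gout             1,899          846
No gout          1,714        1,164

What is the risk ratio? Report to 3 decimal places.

1.249

Reading the table with exposure as columns: a = 1899 (High intake, case), b = 1714 (High intake, non-case), c = 846 (Low intake, case), d = 1164.
Risk in exposed = 1899/3613 = 0.52560; risk in unexposed = 846/2010 = 0.42090.
RR = 0.52560 / 0.42090 = 1.24877
The risk among the exposed is 1.25 times that among the unexposed.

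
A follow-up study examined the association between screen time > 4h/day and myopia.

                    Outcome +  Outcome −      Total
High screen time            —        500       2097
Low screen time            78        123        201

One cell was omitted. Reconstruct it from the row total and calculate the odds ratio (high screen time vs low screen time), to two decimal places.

The missing cell is in the exposed row: 2097 − 500 = 1597.
So a = 1597, b = 500, c = 78, d = 123.
OR = (a·d)/(b·c) = (1597 × 123) / (500 × 78) = 196431 / 39000 = 5.03669

5.04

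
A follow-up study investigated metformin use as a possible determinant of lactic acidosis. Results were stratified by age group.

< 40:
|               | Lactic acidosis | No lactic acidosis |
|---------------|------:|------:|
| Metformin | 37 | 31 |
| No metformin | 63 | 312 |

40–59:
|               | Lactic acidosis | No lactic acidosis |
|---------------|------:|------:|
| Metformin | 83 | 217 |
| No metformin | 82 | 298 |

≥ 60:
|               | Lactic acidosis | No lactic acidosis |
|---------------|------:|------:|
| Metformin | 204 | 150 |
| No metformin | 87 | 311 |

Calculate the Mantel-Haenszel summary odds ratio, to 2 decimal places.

OR_MH = Σ(aᵢdᵢ/nᵢ) / Σ(bᵢcᵢ/nᵢ), where nᵢ is the stratum total.
Stratum 1 (< 40): n = 443; a·d/n = 37·312/443 = 26.0587; b·c/n = 31·63/443 = 4.4086
Stratum 2 (40–59): n = 680; a·d/n = 83·298/680 = 36.3735; b·c/n = 217·82/680 = 26.1676
Stratum 3 (≥ 60): n = 752; a·d/n = 204·311/752 = 84.3670; b·c/n = 150·87/752 = 17.3537
OR_MH = (26.0587 + 36.3735 + 84.3670) / (4.4086 + 26.1676 + 17.3537) = 146.7992 / 47.9299 = 3.06279

3.06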